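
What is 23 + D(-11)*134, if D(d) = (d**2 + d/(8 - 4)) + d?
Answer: 28789/2 ≈ 14395.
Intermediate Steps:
D(d) = d**2 + 5*d/4 (D(d) = (d**2 + d/4) + d = d**2 + 5*d/4)
23 + D(-11)*134 = 23 + ((1/4)*(-11)*(5 + 4*(-11)))*134 = 23 + ((1/4)*(-11)*(5 - 44))*134 = 23 + ((1/4)*(-11)*(-39))*134 = 23 + (429/4)*134 = 23 + 28743/2 = 28789/2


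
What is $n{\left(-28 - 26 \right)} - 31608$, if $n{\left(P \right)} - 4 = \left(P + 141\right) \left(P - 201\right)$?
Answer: $-53789$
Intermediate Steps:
$n{\left(P \right)} = 4 + \left(-201 + P\right) \left(141 + P\right)$ ($n{\left(P \right)} = 4 + \left(P + 141\right) \left(P - 201\right) = 4 + \left(141 + P\right) \left(-201 + P\right) = 4 + \left(-201 + P\right) \left(141 + P\right)$)
$n{\left(-28 - 26 \right)} - 31608 = \left(-28337 + \left(-28 - 26\right)^{2} - 60 \left(-28 - 26\right)\right) - 31608 = \left(-28337 + \left(-54\right)^{2} - -3240\right) - 31608 = \left(-28337 + 2916 + 3240\right) - 31608 = -22181 - 31608 = -53789$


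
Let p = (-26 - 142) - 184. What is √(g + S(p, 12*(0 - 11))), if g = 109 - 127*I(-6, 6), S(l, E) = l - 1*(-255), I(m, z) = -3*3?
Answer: √1155 ≈ 33.985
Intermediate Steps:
p = -352 (p = -168 - 184 = -352)
I(m, z) = -9
S(l, E) = 255 + l (S(l, E) = l + 255 = 255 + l)
g = 1252 (g = 109 - 127*(-9) = 109 + 1143 = 1252)
√(g + S(p, 12*(0 - 11))) = √(1252 + (255 - 352)) = √(1252 - 97) = √1155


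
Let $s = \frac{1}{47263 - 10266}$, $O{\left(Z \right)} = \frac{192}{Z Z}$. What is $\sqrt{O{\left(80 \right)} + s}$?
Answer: $\frac{\sqrt{4110033727}}{369970} \approx 0.17328$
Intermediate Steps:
$O{\left(Z \right)} = \frac{192}{Z^{2}}$
$s = \frac{1}{36997} \approx 2.7029 \cdot 10^{-5}$
$\sqrt{O{\left(80 \right)} + s} = \sqrt{\frac{192}{6400} + \frac{1}{36997}} = \sqrt{192 \cdot \frac{1}{6400} + \frac{1}{36997}} = \sqrt{\frac{3}{100} + \frac{1}{36997}} = \sqrt{\frac{111091}{3699700}} = \frac{\sqrt{4110033727}}{369970}$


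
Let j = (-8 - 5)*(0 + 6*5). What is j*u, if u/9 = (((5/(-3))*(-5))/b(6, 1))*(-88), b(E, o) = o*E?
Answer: 429000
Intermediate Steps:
b(E, o) = E*o
j = -390 (j = -13*(0 + 30) = -13*30 = -390)
u = -1100 (u = 9*((((5/(-3))*(-5))/((6*1)))*(-88)) = 9*((((5*(-⅓))*(-5))/6)*(-88)) = 9*((-5/3*(-5)*(⅙))*(-88)) = 9*(((25/3)*(⅙))*(-88)) = 9*((25/18)*(-88)) = 9*(-1100/9) = -1100)
j*u = -390*(-1100) = 429000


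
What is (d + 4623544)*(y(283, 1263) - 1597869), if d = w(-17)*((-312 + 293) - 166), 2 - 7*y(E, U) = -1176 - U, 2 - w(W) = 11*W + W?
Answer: -7325323833804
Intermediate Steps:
w(W) = 2 - 12*W (w(W) = 2 - (11*W + W) = 2 - 12*W)
y(E, U) = 1178/7 + U/7 (y(E, U) = 2/7 - (-1176 - U)/7 = 2/7 + (168 + U/7) = 1178/7 + U/7)
d = -38110 (d = (2 - 12*(-17))*((-312 + 293) - 166) = (2 + 204)*(-19 - 166) = 206*(-185) = -38110)
(d + 4623544)*(y(283, 1263) - 1597869) = (-38110 + 4623544)*((1178/7 + (⅐)*1263) - 1597869) = 4585434*((1178/7 + 1263/7) - 1597869) = 4585434*(2441/7 - 1597869) = 4585434*(-11182642/7) = -7325323833804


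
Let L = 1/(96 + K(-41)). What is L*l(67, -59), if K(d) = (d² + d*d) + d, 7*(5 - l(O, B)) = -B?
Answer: -8/7973 ≈ -0.0010034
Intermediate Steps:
l(O, B) = 5 + B/7 (l(O, B) = 5 - (-1)*B/7 = 5 + B/7)
K(d) = d + 2*d² (K(d) = (d² + d²) + d = 2*d² + d = d + 2*d²)
L = 1/3417 (L = 1/(96 - 41*(1 + 2*(-41))) = 1/(96 - 41*(1 - 82)) = 1/(96 - 41*(-81)) = 1/(96 + 3321) = 1/3417 ≈ 0.00029265)
L*l(67, -59) = (5 + (⅐)*(-59))/3417 = (5 - 59/7)/3417 = (1/3417)*(-24/7) = -8/7973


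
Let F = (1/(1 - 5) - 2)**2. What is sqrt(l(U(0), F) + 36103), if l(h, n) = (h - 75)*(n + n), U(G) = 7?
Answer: sqrt(141658)/2 ≈ 188.19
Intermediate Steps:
F = 81/16 (F = (1/(-4) - 2)**2 = (-1/4 - 2)**2 = (-9/4)**2 = 81/16 ≈ 5.0625)
l(h, n) = 2*n*(-75 + h) (l(h, n) = (-75 + h)*(2*n) = 2*n*(-75 + h))
sqrt(l(U(0), F) + 36103) = sqrt(2*(81/16)*(-75 + 7) + 36103) = sqrt(2*(81/16)*(-68) + 36103) = sqrt(-1377/2 + 36103) = sqrt(70829/2) = sqrt(141658)/2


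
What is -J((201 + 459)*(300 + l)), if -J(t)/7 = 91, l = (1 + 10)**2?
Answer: 637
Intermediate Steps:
l = 121 (l = 11**2 = 121)
J(t) = -637 (J(t) = -7*91 = -637)
-J((201 + 459)*(300 + l)) = -1*(-637) = 637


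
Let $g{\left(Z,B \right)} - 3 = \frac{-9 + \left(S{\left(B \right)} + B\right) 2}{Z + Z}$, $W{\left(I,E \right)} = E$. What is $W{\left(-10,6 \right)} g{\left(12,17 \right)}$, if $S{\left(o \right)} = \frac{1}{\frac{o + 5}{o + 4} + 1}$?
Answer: $\frac{4213}{172} \approx 24.494$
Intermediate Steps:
$S{\left(o \right)} = \frac{1}{1 + \frac{5 + o}{4 + o}}$ ($S{\left(o \right)} = \frac{1}{\frac{5 + o}{4 + o} + 1} = \frac{1}{1 + \frac{5 + o}{4 + o}}$)
$g{\left(Z,B \right)} = 3 + \frac{-9 + 2 B + \frac{2 \left(4 + B\right)}{9 + 2 B}}{2 Z}$ ($g{\left(Z,B \right)} = 3 + \frac{-9 + \left(\frac{4 + B}{9 + 2 B} + B\right) 2}{Z + Z} = 3 + \frac{-9 + \left(B + \frac{4 + B}{9 + 2 B}\right) 2}{2 Z} = 3 + \left(-9 + \left(2 B + \frac{2 \left(4 + B\right)}{9 + 2 B}\right)\right) \frac{1}{2 Z} = 3 + \left(-9 + 2 B + \frac{2 \left(4 + B\right)}{9 + 2 B}\right) \frac{1}{2 Z} = 3 + \frac{-9 + 2 B + \frac{2 \left(4 + B\right)}{9 + 2 B}}{2 Z}$)
$W{\left(-10,6 \right)} g{\left(12,17 \right)} = 6 \frac{4 + 17 + \frac{\left(9 + 2 \cdot 17\right) \left(-9 + 2 \cdot 17 + 6 \cdot 12\right)}{2}}{12 \left(9 + 2 \cdot 17\right)} = 6 \frac{4 + 17 + \frac{\left(9 + 34\right) \left(-9 + 34 + 72\right)}{2}}{12 \left(9 + 34\right)} = 6 \frac{4 + 17 + \frac{1}{2} \cdot 43 \cdot 97}{12 \cdot 43} = 6 \cdot \frac{1}{12} \cdot \frac{1}{43} \left(4 + 17 + \frac{4171}{2}\right) = 6 \cdot \frac{1}{12} \cdot \frac{1}{43} \cdot \frac{4213}{2} = 6 \cdot \frac{4213}{1032} = \frac{4213}{172}$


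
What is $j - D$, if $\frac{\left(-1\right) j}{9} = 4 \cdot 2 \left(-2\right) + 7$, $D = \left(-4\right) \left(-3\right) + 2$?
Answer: $67$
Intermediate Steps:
$D = 14$ ($D = 12 + 2 = 14$)
$j = 81$ ($j = - 9 \left(4 \cdot 2 \left(-2\right) + 7\right) = - 9 \left(8 \left(-2\right) + 7\right) = - 9 \left(-16 + 7\right) = \left(-9\right) \left(-9\right) = 81$)
$j - D = 81 - 14 = 67$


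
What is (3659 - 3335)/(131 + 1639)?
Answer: 54/295 ≈ 0.18305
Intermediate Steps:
(3659 - 3335)/(131 + 1639) = 324/1770 = 324*(1/1770) = 54/295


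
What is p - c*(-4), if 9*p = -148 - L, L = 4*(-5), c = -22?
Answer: -920/9 ≈ -102.22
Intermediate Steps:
L = -20
p = -128/9 (p = (-148 - 1*(-20))/9 = (-148 + 20)/9 = (1/9)*(-128) = -128/9 ≈ -14.222)
p - c*(-4) = -128/9 - (-22)*(-4) = -128/9 - 1*88 = -128/9 - 88 = -920/9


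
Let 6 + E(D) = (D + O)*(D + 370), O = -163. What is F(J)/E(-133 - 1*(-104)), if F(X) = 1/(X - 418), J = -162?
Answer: 1/37977240 ≈ 2.6332e-8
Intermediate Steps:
F(X) = 1/(-418 + X)
E(D) = -6 + (-163 + D)*(370 + D) (E(D) = -6 + (D - 163)*(D + 370) = -6 + (-163 + D)*(370 + D))
F(J)/E(-133 - 1*(-104)) = 1/((-418 - 162)*(-60316 + (-133 - 1*(-104))² + 207*(-133 - 1*(-104)))) = 1/((-580)*(-60316 + (-133 + 104)² + 207*(-133 + 104))) = -1/(580*(-60316 + (-29)² + 207*(-29))) = -1/(580*(-60316 + 841 - 6003)) = -1/580/(-65478) = -1/580*(-1/65478) = 1/37977240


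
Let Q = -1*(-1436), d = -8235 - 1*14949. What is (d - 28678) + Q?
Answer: -50426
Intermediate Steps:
d = -23184 (d = -8235 - 14949 = -23184)
Q = 1436
(d - 28678) + Q = (-23184 - 28678) + 1436 = -51862 + 1436 = -50426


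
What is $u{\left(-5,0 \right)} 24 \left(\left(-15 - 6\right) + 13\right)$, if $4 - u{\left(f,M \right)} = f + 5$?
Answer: $-768$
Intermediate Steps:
$u{\left(f,M \right)} = -1 - f$ ($u{\left(f,M \right)} = 4 - \left(f + 5\right) = 4 - \left(5 + f\right) = -1 - f$)
$u{\left(-5,0 \right)} 24 \left(\left(-15 - 6\right) + 13\right) = \left(-1 - -5\right) 24 \left(\left(-15 - 6\right) + 13\right) = \left(-1 + 5\right) 24 \left(-21 + 13\right) = 4 \cdot 24 \left(-8\right) = 96 \left(-8\right) = -768$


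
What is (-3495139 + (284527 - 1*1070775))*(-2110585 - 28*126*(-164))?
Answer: 6559054914291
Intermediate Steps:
(-3495139 + (284527 - 1*1070775))*(-2110585 - 28*126*(-164)) = (-3495139 + (284527 - 1070775))*(-2110585 - 3528*(-164)) = (-3495139 - 786248)*(-2110585 + 578592) = -4281387*(-1531993) = 6559054914291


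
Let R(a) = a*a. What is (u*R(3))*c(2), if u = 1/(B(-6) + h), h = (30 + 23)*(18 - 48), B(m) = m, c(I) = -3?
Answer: 9/532 ≈ 0.016917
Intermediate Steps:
R(a) = a²
h = -1590 (h = 53*(-30) = -1590)
u = -1/1596 (u = 1/(-6 - 1590) = 1/(-1596) = -1/1596 ≈ -0.00062657)
(u*R(3))*c(2) = -1/1596*3²*(-3) = -1/1596*9*(-3) = -3/532*(-3) = 9/532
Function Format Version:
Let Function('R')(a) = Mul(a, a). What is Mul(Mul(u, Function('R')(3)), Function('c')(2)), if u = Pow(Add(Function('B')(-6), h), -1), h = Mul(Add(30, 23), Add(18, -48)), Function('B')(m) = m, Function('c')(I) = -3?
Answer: Rational(9, 532) ≈ 0.016917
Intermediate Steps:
Function('R')(a) = Pow(a, 2)
h = -1590 (h = Mul(53, -30) = -1590)
u = Rational(-1, 1596) (u = Pow(Add(-6, -1590), -1) = Pow(-1596, -1) = Rational(-1, 1596) ≈ -0.00062657)
Mul(Mul(u, Function('R')(3)), Function('c')(2)) = Mul(Mul(Rational(-1, 1596), Pow(3, 2)), -3) = Mul(Mul(Rational(-1, 1596), 9), -3) = Mul(Rational(-3, 532), -3) = Rational(9, 532)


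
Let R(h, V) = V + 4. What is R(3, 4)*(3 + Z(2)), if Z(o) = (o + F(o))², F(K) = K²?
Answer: 312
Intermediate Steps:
R(h, V) = 4 + V
Z(o) = (o + o²)²
R(3, 4)*(3 + Z(2)) = (4 + 4)*(3 + 2²*(1 + 2)²) = 8*(3 + 4*3²) = 8*(3 + 4*9) = 8*(3 + 36) = 8*39 = 312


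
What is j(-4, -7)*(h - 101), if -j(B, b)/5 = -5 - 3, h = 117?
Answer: 640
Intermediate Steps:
j(B, b) = 40 (j(B, b) = -5*(-5 - 3) = -5*(-8) = 40)
j(-4, -7)*(h - 101) = 40*(117 - 101) = 40*16 = 640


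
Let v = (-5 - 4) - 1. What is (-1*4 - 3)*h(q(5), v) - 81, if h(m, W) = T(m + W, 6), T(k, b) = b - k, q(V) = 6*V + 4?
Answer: 45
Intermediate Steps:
v = -10 (v = -9 - 1 = -10)
q(V) = 4 + 6*V
h(m, W) = 6 - W - m (h(m, W) = 6 - (m + W) = 6 - (W + m) = 6 + (-W - m) = 6 - W - m)
(-1*4 - 3)*h(q(5), v) - 81 = (-1*4 - 3)*(6 - 1*(-10) - (4 + 6*5)) - 81 = (-4 - 3)*(6 + 10 - (4 + 30)) - 81 = -7*(6 + 10 - 1*34) - 81 = -7*(6 + 10 - 34) - 81 = -7*(-18) - 81 = 126 - 81 = 45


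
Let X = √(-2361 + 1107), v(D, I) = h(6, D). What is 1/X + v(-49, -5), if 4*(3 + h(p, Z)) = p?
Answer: -3/2 - I*√1254/1254 ≈ -1.5 - 0.028239*I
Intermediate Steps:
h(p, Z) = -3 + p/4
v(D, I) = -3/2 (v(D, I) = -3 + (¼)*6 = -3 + 3/2 = -3/2)
X = I*√1254 (X = √(-1254) = I*√1254 ≈ 35.412*I)
1/X + v(-49, -5) = 1/(I*√1254) - 3/2 = -I*√1254/1254 - 3/2 = -3/2 - I*√1254/1254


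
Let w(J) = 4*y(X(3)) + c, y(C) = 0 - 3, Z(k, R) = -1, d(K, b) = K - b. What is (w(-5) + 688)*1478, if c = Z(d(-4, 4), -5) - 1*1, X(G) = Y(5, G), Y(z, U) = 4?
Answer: 996172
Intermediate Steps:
X(G) = 4
y(C) = -3
c = -2 (c = -1 - 1*1 = -1 - 1 = -2)
w(J) = -14 (w(J) = 4*(-3) - 2 = -12 - 2 = -14)
(w(-5) + 688)*1478 = (-14 + 688)*1478 = 674*1478 = 996172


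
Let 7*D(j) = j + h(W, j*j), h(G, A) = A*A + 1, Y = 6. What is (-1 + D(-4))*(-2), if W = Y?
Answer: -492/7 ≈ -70.286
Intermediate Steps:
W = 6
h(G, A) = 1 + A**2 (h(G, A) = A**2 + 1 = 1 + A**2)
D(j) = 1/7 + j/7 + j**4/7 (D(j) = (j + (1 + (j*j)**2))/7 = (j + (1 + (j**2)**2))/7 = (j + (1 + j**4))/7 = (1 + j + j**4)/7 = 1/7 + j/7 + j**4/7)
(-1 + D(-4))*(-2) = (-1 + (1/7 + (1/7)*(-4) + (1/7)*(-4)**4))*(-2) = (-1 + (1/7 - 4/7 + (1/7)*256))*(-2) = (-1 + (1/7 - 4/7 + 256/7))*(-2) = (-1 + 253/7)*(-2) = (246/7)*(-2) = -492/7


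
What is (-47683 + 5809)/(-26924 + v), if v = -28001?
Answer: 41874/54925 ≈ 0.76239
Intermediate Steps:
(-47683 + 5809)/(-26924 + v) = (-47683 + 5809)/(-26924 - 28001) = -41874/(-54925) = -41874*(-1/54925) = 41874/54925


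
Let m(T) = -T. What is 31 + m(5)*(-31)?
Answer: 186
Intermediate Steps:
31 + m(5)*(-31) = 31 - 1*5*(-31) = 31 - 5*(-31) = 31 + 155 = 186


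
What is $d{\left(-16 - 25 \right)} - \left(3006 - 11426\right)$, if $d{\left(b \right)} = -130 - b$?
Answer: $8331$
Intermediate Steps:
$d{\left(-16 - 25 \right)} - \left(3006 - 11426\right) = \left(-130 - \left(-16 - 25\right)\right) - \left(3006 - 11426\right) = \left(-130 - -41\right) - \left(3006 - 11426\right) = \left(-130 + 41\right) - -8420 = -89 + 8420 = 8331$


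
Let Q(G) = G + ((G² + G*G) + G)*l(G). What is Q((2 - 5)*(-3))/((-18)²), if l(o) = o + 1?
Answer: 191/36 ≈ 5.3056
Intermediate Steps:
l(o) = 1 + o
Q(G) = G + (1 + G)*(G + 2*G²) (Q(G) = G + ((G² + G*G) + G)*(1 + G) = G + ((G² + G²) + G)*(1 + G) = G + (2*G² + G)*(1 + G) = G + (G + 2*G²)*(1 + G) = G + (1 + G)*(G + 2*G²))
Q((2 - 5)*(-3))/((-18)²) = (((2 - 5)*(-3))*(2 + (2 - 5)*(-3) + 2*((2 - 5)*(-3))*(1 + (2 - 5)*(-3))))/((-18)²) = ((-3*(-3))*(2 - 3*(-3) + 2*(-3*(-3))*(1 - 3*(-3))))/324 = (9*(2 + 9 + 2*9*(1 + 9)))*(1/324) = (9*(2 + 9 + 2*9*10))*(1/324) = (9*(2 + 9 + 180))*(1/324) = (9*191)*(1/324) = 1719*(1/324) = 191/36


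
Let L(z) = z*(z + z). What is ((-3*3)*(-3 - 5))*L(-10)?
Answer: 14400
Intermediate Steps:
L(z) = 2*z² (L(z) = z*(2*z) = 2*z²)
((-3*3)*(-3 - 5))*L(-10) = ((-3*3)*(-3 - 5))*(2*(-10)²) = (-9*(-8))*(2*100) = 72*200 = 14400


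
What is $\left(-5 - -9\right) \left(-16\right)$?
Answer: $-64$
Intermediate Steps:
$\left(-5 - -9\right) \left(-16\right) = \left(-5 + 9\right) \left(-16\right) = 4 \left(-16\right) = -64$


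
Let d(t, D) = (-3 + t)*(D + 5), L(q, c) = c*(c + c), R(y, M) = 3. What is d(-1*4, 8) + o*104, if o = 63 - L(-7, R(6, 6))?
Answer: 4589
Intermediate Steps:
L(q, c) = 2*c² (L(q, c) = c*(2*c) = 2*c²)
d(t, D) = (-3 + t)*(5 + D)
o = 45 (o = 63 - 2*3² = 63 - 2*9 = 63 - 1*18 = 63 - 18 = 45)
d(-1*4, 8) + o*104 = (-15 - 3*8 + 5*(-1*4) + 8*(-1*4)) + 45*104 = (-15 - 24 + 5*(-4) + 8*(-4)) + 4680 = (-15 - 24 - 20 - 32) + 4680 = -91 + 4680 = 4589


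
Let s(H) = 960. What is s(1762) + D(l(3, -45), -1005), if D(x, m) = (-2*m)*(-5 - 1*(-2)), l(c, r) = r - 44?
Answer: -5070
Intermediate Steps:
l(c, r) = -44 + r
D(x, m) = 6*m (D(x, m) = (-2*m)*(-5 + 2) = -2*m*(-3) = 6*m)
s(1762) + D(l(3, -45), -1005) = 960 + 6*(-1005) = 960 - 6030 = -5070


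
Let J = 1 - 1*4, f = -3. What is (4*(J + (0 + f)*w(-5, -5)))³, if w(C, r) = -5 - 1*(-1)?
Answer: 46656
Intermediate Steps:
w(C, r) = -4 (w(C, r) = -5 + 1 = -4)
J = -3 (J = 1 - 4 = -3)
(4*(J + (0 + f)*w(-5, -5)))³ = (4*(-3 + (0 - 3)*(-4)))³ = (4*(-3 - 3*(-4)))³ = (4*(-3 + 12))³ = (4*9)³ = 36³ = 46656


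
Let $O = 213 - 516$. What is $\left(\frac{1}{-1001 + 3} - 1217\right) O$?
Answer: $\frac{368013801}{998} \approx 3.6875 \cdot 10^{5}$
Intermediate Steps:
$O = -303$
$\left(\frac{1}{-1001 + 3} - 1217\right) O = \left(\frac{1}{-1001 + 3} - 1217\right) \left(-303\right) = \left(\frac{1}{-998} - 1217\right) \left(-303\right) = \left(- \frac{1}{998} - 1217\right) \left(-303\right) = \left(- \frac{1214567}{998}\right) \left(-303\right) = \frac{368013801}{998}$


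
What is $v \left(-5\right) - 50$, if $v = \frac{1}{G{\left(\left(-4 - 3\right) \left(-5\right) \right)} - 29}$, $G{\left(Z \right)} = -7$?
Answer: $- \frac{1795}{36} \approx -49.861$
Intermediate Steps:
$v = - \frac{1}{36}$ ($v = \frac{1}{-7 - 29} = \frac{1}{-36} = - \frac{1}{36} \approx -0.027778$)
$v \left(-5\right) - 50 = \left(- \frac{1}{36}\right) \left(-5\right) - 50 = \frac{5}{36} - 50 = - \frac{1795}{36}$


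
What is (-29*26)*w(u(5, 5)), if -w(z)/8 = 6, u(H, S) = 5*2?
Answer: 36192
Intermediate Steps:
u(H, S) = 10
w(z) = -48 (w(z) = -8*6 = -48)
(-29*26)*w(u(5, 5)) = -29*26*(-48) = -754*(-48) = 36192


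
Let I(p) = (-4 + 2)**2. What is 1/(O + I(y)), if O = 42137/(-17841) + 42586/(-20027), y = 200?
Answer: -357301707/174447697 ≈ -2.0482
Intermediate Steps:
I(p) = 4 (I(p) = (-2)**2 = 4)
O = -1603654525/357301707 (O = 42137*(-1/17841) + 42586*(-1/20027) = -42137/17841 - 42586/20027 = -1603654525/357301707 ≈ -4.4882)
1/(O + I(y)) = 1/(-1603654525/357301707 + 4) = 1/(-174447697/357301707) = -357301707/174447697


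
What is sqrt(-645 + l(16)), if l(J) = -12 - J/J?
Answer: I*sqrt(658) ≈ 25.652*I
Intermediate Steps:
l(J) = -13 (l(J) = -12 - 1*1 = -12 - 1 = -13)
sqrt(-645 + l(16)) = sqrt(-645 - 13) = sqrt(-658) = I*sqrt(658)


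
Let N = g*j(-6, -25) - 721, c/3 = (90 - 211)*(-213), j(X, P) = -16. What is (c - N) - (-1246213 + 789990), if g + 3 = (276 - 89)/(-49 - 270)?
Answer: 15491963/29 ≈ 5.3421e+5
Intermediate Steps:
g = -104/29 (g = -3 + (276 - 89)/(-49 - 270) = -3 + 187/(-319) = -3 + 187*(-1/319) = -3 - 17/29 = -104/29 ≈ -3.5862)
c = 77319 (c = 3*((90 - 211)*(-213)) = 3*(-121*(-213)) = 3*25773 = 77319)
N = -19245/29 (N = -104/29*(-16) - 721 = 1664/29 - 721 = -19245/29 ≈ -663.62)
(c - N) - (-1246213 + 789990) = (77319 - 1*(-19245/29)) - (-1246213 + 789990) = (77319 + 19245/29) - 1*(-456223) = 2261496/29 + 456223 = 15491963/29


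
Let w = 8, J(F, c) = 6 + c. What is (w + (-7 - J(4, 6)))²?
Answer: 121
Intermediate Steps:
(w + (-7 - J(4, 6)))² = (8 + (-7 - (6 + 6)))² = (8 + (-7 - 1*12))² = (8 + (-7 - 12))² = (8 - 19)² = (-11)² = 121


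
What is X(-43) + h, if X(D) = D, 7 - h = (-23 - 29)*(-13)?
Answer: -712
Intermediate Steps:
h = -669 (h = 7 - (-23 - 29)*(-13) = 7 - (-52)*(-13) = 7 - 1*676 = 7 - 676 = -669)
X(-43) + h = -43 - 669 = -712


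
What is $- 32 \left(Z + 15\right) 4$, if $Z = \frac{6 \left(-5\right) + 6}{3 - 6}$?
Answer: $-2944$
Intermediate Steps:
$Z = 8$ ($Z = \frac{-30 + 6}{-3} = \left(-24\right) \left(- \frac{1}{3}\right) = 8$)
$- 32 \left(Z + 15\right) 4 = - 32 \left(8 + 15\right) 4 = \left(-32\right) 23 \cdot 4 = \left(-736\right) 4 = -2944$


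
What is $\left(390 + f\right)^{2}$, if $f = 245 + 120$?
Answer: $570025$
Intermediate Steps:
$f = 365$
$\left(390 + f\right)^{2} = \left(390 + 365\right)^{2} = 755^{2} = 570025$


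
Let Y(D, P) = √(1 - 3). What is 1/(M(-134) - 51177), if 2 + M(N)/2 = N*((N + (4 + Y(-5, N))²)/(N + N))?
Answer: -I/(8*√2 + 51301*I) ≈ -1.9493e-5 - 4.2989e-9*I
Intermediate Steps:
Y(D, P) = I*√2 (Y(D, P) = √(-2) = I*√2)
M(N) = -4 + N + (4 + I*√2)² (M(N) = -4 + 2*(N*((N + (4 + I*√2)²)/(N + N))) = -4 + 2*(N*((N + (4 + I*√2)²)/((2*N)))) = -4 + 2*(N*((N + (4 + I*√2)²)*(1/(2*N)))) = -4 + 2*(N*((N + (4 + I*√2)²)/(2*N))) = -4 + 2*(N/2 + (4 + I*√2)²/2) = -4 + (N + (4 + I*√2)²) = -4 + N + (4 + I*√2)²)
1/(M(-134) - 51177) = 1/((10 - 134 + 8*I*√2) - 51177) = 1/((-124 + 8*I*√2) - 51177) = 1/(-51301 + 8*I*√2)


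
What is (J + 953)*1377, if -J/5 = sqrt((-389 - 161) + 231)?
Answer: 1312281 - 6885*I*sqrt(319) ≈ 1.3123e+6 - 1.2297e+5*I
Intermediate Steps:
J = -5*I*sqrt(319) (J = -5*sqrt((-389 - 161) + 231) = -5*sqrt(-550 + 231) = -5*I*sqrt(319) ≈ -89.303*I)
(J + 953)*1377 = (-5*I*sqrt(319) + 953)*1377 = (953 - 5*I*sqrt(319))*1377 = 1312281 - 6885*I*sqrt(319)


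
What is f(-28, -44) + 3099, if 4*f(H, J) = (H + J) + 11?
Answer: 12335/4 ≈ 3083.8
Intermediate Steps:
f(H, J) = 11/4 + H/4 + J/4 (f(H, J) = ((H + J) + 11)/4 = (11 + H + J)/4 = 11/4 + H/4 + J/4)
f(-28, -44) + 3099 = (11/4 + (¼)*(-28) + (¼)*(-44)) + 3099 = (11/4 - 7 - 11) + 3099 = -61/4 + 3099 = 12335/4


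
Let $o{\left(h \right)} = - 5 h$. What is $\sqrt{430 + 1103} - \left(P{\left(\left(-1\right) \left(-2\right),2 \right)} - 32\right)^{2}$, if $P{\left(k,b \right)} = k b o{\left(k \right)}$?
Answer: $-5184 + \sqrt{1533} \approx -5144.8$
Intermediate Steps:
$P{\left(k,b \right)} = - 5 b k^{2}$ ($P{\left(k,b \right)} = k b \left(- 5 k\right) = b k \left(- 5 k\right) = - 5 b k^{2}$)
$\sqrt{430 + 1103} - \left(P{\left(\left(-1\right) \left(-2\right),2 \right)} - 32\right)^{2} = \sqrt{430 + 1103} - \left(\left(-5\right) 2 \left(\left(-1\right) \left(-2\right)\right)^{2} - 32\right)^{2} = \sqrt{1533} - \left(\left(-5\right) 2 \cdot 2^{2} - 32\right)^{2} = \sqrt{1533} - \left(\left(-5\right) 2 \cdot 4 - 32\right)^{2} = \sqrt{1533} - \left(-40 - 32\right)^{2} = \sqrt{1533} - \left(-72\right)^{2} = \sqrt{1533} - 5184 = -5184 + \sqrt{1533}$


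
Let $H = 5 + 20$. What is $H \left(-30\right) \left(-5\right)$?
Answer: $3750$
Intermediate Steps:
$H = 25$
$H \left(-30\right) \left(-5\right) = 25 \left(-30\right) \left(-5\right) = \left(-750\right) \left(-5\right) = 3750$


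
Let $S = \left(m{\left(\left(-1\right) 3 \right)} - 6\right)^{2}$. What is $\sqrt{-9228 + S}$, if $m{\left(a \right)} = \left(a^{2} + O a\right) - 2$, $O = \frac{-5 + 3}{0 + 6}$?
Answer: $2 i \sqrt{2306} \approx 96.042 i$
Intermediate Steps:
$O = - \frac{1}{3}$ ($O = - \frac{2}{6} = \left(-2\right) \frac{1}{6} = - \frac{1}{3} \approx -0.33333$)
$m{\left(a \right)} = -2 + a^{2} - \frac{a}{3}$ ($m{\left(a \right)} = \left(a^{2} - \frac{a}{3}\right) - 2 = -2 + a^{2} - \frac{a}{3}$)
$S = 4$ ($S = \left(\left(-2 + \left(\left(-1\right) 3\right)^{2} - \frac{\left(-1\right) 3}{3}\right) - 6\right)^{2} = \left(\left(-2 + \left(-3\right)^{2} - -1\right) - 6\right)^{2} = \left(\left(-2 + 9 + 1\right) - 6\right)^{2} = \left(8 - 6\right)^{2} = 2^{2} = 4$)
$\sqrt{-9228 + S} = \sqrt{-9228 + 4} = \sqrt{-9224} = 2 i \sqrt{2306}$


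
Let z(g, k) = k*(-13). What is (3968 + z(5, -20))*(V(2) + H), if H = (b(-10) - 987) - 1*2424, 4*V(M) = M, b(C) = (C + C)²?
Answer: -12728394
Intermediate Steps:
b(C) = 4*C² (b(C) = (2*C)² = 4*C²)
V(M) = M/4
z(g, k) = -13*k
H = -3011 (H = (4*(-10)² - 987) - 1*2424 = (4*100 - 987) - 2424 = (400 - 987) - 2424 = -587 - 2424 = -3011)
(3968 + z(5, -20))*(V(2) + H) = (3968 - 13*(-20))*((¼)*2 - 3011) = (3968 + 260)*(½ - 3011) = 4228*(-6021/2) = -12728394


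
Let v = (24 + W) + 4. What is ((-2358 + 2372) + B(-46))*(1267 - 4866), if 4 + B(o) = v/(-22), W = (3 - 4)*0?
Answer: -345504/11 ≈ -31409.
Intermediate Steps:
W = 0 (W = -1*0 = 0)
v = 28 (v = (24 + 0) + 4 = 24 + 4 = 28)
B(o) = -58/11 (B(o) = -4 + 28/(-22) = -4 + 28*(-1/22) = -4 - 14/11 = -58/11)
((-2358 + 2372) + B(-46))*(1267 - 4866) = ((-2358 + 2372) - 58/11)*(1267 - 4866) = (14 - 58/11)*(-3599) = (96/11)*(-3599) = -345504/11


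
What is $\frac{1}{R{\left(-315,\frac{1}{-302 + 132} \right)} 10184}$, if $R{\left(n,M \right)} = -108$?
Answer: $- \frac{1}{1099872} \approx -9.092 \cdot 10^{-7}$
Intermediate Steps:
$\frac{1}{R{\left(-315,\frac{1}{-302 + 132} \right)} 10184} = \frac{1}{\left(-108\right) 10184} = \left(- \frac{1}{108}\right) \frac{1}{10184} = - \frac{1}{1099872}$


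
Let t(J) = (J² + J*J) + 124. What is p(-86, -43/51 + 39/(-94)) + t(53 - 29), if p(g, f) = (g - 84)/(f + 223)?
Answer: 1355612576/1063031 ≈ 1275.2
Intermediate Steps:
t(J) = 124 + 2*J² (t(J) = (J² + J²) + 124 = 2*J² + 124 = 124 + 2*J²)
p(g, f) = (-84 + g)/(223 + f)
p(-86, -43/51 + 39/(-94)) + t(53 - 29) = (-84 - 86)/(223 + (-43/51 + 39/(-94))) + (124 + 2*(53 - 29)²) = -170/(223 + (-43*1/51 + 39*(-1/94))) + (124 + 2*24²) = -170/(223 + (-43/51 - 39/94)) + (124 + 2*576) = -170/(223 - 6031/4794) + (124 + 1152) = -170/(1063031/4794) + 1276 = (4794/1063031)*(-170) + 1276 = -814980/1063031 + 1276 = 1355612576/1063031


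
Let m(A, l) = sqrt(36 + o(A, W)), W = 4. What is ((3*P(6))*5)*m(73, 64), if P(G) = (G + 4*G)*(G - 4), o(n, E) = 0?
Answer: 5400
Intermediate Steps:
P(G) = 5*G*(-4 + G) (P(G) = (5*G)*(-4 + G) = 5*G*(-4 + G))
m(A, l) = 6 (m(A, l) = sqrt(36 + 0) = sqrt(36) = 6)
((3*P(6))*5)*m(73, 64) = ((3*(5*6*(-4 + 6)))*5)*6 = ((3*(5*6*2))*5)*6 = ((3*60)*5)*6 = (180*5)*6 = 900*6 = 5400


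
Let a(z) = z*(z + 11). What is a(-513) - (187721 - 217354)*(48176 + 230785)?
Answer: 8266708839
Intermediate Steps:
a(z) = z*(11 + z)
a(-513) - (187721 - 217354)*(48176 + 230785) = -513*(11 - 513) - (187721 - 217354)*(48176 + 230785) = -513*(-502) - (-29633)*278961 = 257526 - 1*(-8266451313) = 257526 + 8266451313 = 8266708839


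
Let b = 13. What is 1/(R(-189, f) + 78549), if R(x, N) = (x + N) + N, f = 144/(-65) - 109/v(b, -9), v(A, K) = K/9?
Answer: 65/5107282 ≈ 1.2727e-5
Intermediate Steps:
v(A, K) = K/9 (v(A, K) = K*(1/9) = K/9)
f = 6941/65 (f = 144/(-65) - 109/((1/9)*(-9)) = 144*(-1/65) - 109/(-1) = -144/65 - 109*(-1) = -144/65 + 109 = 6941/65 ≈ 106.78)
R(x, N) = x + 2*N (R(x, N) = (N + x) + N = x + 2*N)
1/(R(-189, f) + 78549) = 1/((-189 + 2*(6941/65)) + 78549) = 1/((-189 + 13882/65) + 78549) = 1/(1597/65 + 78549) = 1/(5107282/65) = 65/5107282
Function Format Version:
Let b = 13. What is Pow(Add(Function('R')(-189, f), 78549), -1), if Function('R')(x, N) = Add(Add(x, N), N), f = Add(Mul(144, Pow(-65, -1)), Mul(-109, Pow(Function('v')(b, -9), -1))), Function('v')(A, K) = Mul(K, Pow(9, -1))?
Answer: Rational(65, 5107282) ≈ 1.2727e-5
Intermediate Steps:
Function('v')(A, K) = Mul(Rational(1, 9), K) (Function('v')(A, K) = Mul(K, Rational(1, 9)) = Mul(Rational(1, 9), K))
f = Rational(6941, 65) (f = Add(Mul(144, Pow(-65, -1)), Mul(-109, Pow(Mul(Rational(1, 9), -9), -1))) = Add(Mul(144, Rational(-1, 65)), Mul(-109, Pow(-1, -1))) = Add(Rational(-144, 65), Mul(-109, -1)) = Add(Rational(-144, 65), 109) = Rational(6941, 65) ≈ 106.78)
Function('R')(x, N) = Add(x, Mul(2, N)) (Function('R')(x, N) = Add(Add(N, x), N) = Add(x, Mul(2, N)))
Pow(Add(Function('R')(-189, f), 78549), -1) = Pow(Add(Add(-189, Mul(2, Rational(6941, 65))), 78549), -1) = Pow(Add(Add(-189, Rational(13882, 65)), 78549), -1) = Pow(Add(Rational(1597, 65), 78549), -1) = Pow(Rational(5107282, 65), -1) = Rational(65, 5107282)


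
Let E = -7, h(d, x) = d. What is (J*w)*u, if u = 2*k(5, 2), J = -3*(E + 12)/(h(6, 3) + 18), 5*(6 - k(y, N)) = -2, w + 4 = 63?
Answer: -472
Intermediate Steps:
w = 59 (w = -4 + 63 = 59)
k(y, N) = 32/5 (k(y, N) = 6 - ⅕*(-2) = 6 + ⅖ = 32/5)
J = -5/8 (J = -3*(-7 + 12)/(6 + 18) = -15/24 = -3*5/24 = -5/8 ≈ -0.62500)
u = 64/5 (u = 2*(32/5) = 64/5 ≈ 12.800)
(J*w)*u = -5/8*59*(64/5) = -295/8*64/5 = -472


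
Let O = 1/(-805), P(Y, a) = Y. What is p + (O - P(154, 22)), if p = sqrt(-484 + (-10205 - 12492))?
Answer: -123971/805 + I*sqrt(23181) ≈ -154.0 + 152.25*I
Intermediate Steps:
O = -1/805 ≈ -0.0012422
p = I*sqrt(23181) (p = sqrt(-484 - 22697) = sqrt(-23181) = I*sqrt(23181) ≈ 152.25*I)
p + (O - P(154, 22)) = I*sqrt(23181) + (-1/805 - 1*154) = I*sqrt(23181) + (-1/805 - 154) = I*sqrt(23181) - 123971/805 = -123971/805 + I*sqrt(23181)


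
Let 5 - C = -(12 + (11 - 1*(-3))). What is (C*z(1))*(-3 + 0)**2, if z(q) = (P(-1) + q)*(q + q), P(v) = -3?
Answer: -1116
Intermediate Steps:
z(q) = 2*q*(-3 + q) (z(q) = (-3 + q)*(q + q) = (-3 + q)*(2*q) = 2*q*(-3 + q))
C = 31 (C = 5 - (-1)*(12 + (11 - 1*(-3))) = 5 - (-1)*(12 + (11 + 3)) = 5 - (-1)*(12 + 14) = 5 - (-1)*26 = 5 - 1*(-26) = 5 + 26 = 31)
(C*z(1))*(-3 + 0)**2 = (31*(2*1*(-3 + 1)))*(-3 + 0)**2 = (31*(2*1*(-2)))*(-3)**2 = (31*(-4))*9 = -124*9 = -1116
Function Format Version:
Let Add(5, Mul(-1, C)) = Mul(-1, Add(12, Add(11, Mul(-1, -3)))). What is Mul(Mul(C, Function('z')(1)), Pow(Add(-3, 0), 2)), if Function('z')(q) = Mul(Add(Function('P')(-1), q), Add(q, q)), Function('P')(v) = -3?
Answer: -1116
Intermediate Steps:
Function('z')(q) = Mul(2, q, Add(-3, q)) (Function('z')(q) = Mul(Add(-3, q), Add(q, q)) = Mul(Add(-3, q), Mul(2, q)) = Mul(2, q, Add(-3, q)))
C = 31 (C = Add(5, Mul(-1, Mul(-1, Add(12, Add(11, Mul(-1, -3)))))) = Add(5, Mul(-1, Mul(-1, Add(12, Add(11, 3))))) = Add(5, Mul(-1, Mul(-1, Add(12, 14)))) = Add(5, Mul(-1, Mul(-1, 26))) = Add(5, Mul(-1, -26)) = Add(5, 26) = 31)
Mul(Mul(C, Function('z')(1)), Pow(Add(-3, 0), 2)) = Mul(Mul(31, Mul(2, 1, Add(-3, 1))), Pow(Add(-3, 0), 2)) = Mul(Mul(31, Mul(2, 1, -2)), Pow(-3, 2)) = Mul(Mul(31, -4), 9) = Mul(-124, 9) = -1116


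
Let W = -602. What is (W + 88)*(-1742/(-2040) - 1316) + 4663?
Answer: 347130523/510 ≈ 6.8065e+5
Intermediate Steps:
(W + 88)*(-1742/(-2040) - 1316) + 4663 = (-602 + 88)*(-1742/(-2040) - 1316) + 4663 = -514*(-1742*(-1/2040) - 1316) + 4663 = -514*(871/1020 - 1316) + 4663 = -514*(-1341449/1020) + 4663 = 344752393/510 + 4663 = 347130523/510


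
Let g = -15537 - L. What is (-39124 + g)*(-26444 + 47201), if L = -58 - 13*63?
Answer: -1116394488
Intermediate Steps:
L = -877 (L = -58 - 819 = -877)
g = -14660 (g = -15537 - 1*(-877) = -15537 + 877 = -14660)
(-39124 + g)*(-26444 + 47201) = (-39124 - 14660)*(-26444 + 47201) = -53784*20757 = -1116394488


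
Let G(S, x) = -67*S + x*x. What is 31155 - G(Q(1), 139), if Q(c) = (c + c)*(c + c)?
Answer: 12102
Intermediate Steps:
Q(c) = 4*c² (Q(c) = (2*c)*(2*c) = 4*c²)
G(S, x) = x² - 67*S (G(S, x) = -67*S + x² = x² - 67*S)
31155 - G(Q(1), 139) = 31155 - (139² - 268*1²) = 31155 - (19321 - 268) = 31155 - 1*19053 = 31155 - 19053 = 12102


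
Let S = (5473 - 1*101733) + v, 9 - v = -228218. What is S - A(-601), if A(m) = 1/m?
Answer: 79312168/601 ≈ 1.3197e+5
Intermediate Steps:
v = 228227 (v = 9 - 1*(-228218) = 9 + 228218 = 228227)
S = 131967 (S = (5473 - 1*101733) + 228227 = (5473 - 101733) + 228227 = -96260 + 228227 = 131967)
S - A(-601) = 131967 - 1/(-601) = 131967 - 1*(-1/601) = 131967 + 1/601 = 79312168/601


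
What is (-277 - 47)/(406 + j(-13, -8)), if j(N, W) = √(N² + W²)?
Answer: -131544/164603 + 324*√233/164603 ≈ -0.76911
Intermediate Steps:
(-277 - 47)/(406 + j(-13, -8)) = (-277 - 47)/(406 + √((-13)² + (-8)²)) = -324/(406 + √(169 + 64)) = -324/(406 + √233)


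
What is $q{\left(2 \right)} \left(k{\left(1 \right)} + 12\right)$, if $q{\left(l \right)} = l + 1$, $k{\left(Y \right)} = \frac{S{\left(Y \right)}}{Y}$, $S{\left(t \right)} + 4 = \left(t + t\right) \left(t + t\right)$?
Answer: $36$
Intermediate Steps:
$S{\left(t \right)} = -4 + 4 t^{2}$ ($S{\left(t \right)} = -4 + \left(t + t\right) \left(t + t\right) = -4 + 2 t 2 t = -4 + 4 t^{2}$)
$k{\left(Y \right)} = \frac{-4 + 4 Y^{2}}{Y}$
$q{\left(l \right)} = 1 + l$
$q{\left(2 \right)} \left(k{\left(1 \right)} + 12\right) = \left(1 + 2\right) \left(\left(- \frac{4}{1} + 4 \cdot 1\right) + 12\right) = 3 \left(\left(\left(-4\right) 1 + 4\right) + 12\right) = 3 \left(\left(-4 + 4\right) + 12\right) = 3 \left(0 + 12\right) = 3 \cdot 12 = 36$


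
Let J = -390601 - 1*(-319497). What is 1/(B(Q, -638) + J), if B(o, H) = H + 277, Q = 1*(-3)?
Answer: -1/71465 ≈ -1.3993e-5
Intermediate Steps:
J = -71104 (J = -390601 + 319497 = -71104)
Q = -3
B(o, H) = 277 + H
1/(B(Q, -638) + J) = 1/((277 - 638) - 71104) = 1/(-361 - 71104) = 1/(-71465) = -1/71465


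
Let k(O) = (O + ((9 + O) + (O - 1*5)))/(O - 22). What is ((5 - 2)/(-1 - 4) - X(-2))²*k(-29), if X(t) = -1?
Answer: 332/1275 ≈ 0.26039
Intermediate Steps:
k(O) = (4 + 3*O)/(-22 + O) (k(O) = (O + ((9 + O) + (O - 5)))/(-22 + O) = (O + ((9 + O) + (-5 + O)))/(-22 + O) = (O + (4 + 2*O))/(-22 + O) = (4 + 3*O)/(-22 + O))
((5 - 2)/(-1 - 4) - X(-2))²*k(-29) = ((5 - 2)/(-1 - 4) - 1*(-1))²*((4 + 3*(-29))/(-22 - 29)) = (3/(-5) + 1)²*((4 - 87)/(-51)) = (3*(-⅕) + 1)²*(-1/51*(-83)) = (-⅗ + 1)²*(83/51) = (⅖)²*(83/51) = (4/25)*(83/51) = 332/1275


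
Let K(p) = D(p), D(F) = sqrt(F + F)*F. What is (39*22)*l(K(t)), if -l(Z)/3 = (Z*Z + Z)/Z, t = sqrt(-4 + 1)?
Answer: -2574 - 2574*sqrt(2)*3**(3/4)*I**(3/2) ≈ 3293.5 - 5867.5*I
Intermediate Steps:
t = I*sqrt(3) (t = sqrt(-3) = I*sqrt(3) ≈ 1.732*I)
D(F) = sqrt(2)*F**(3/2) (D(F) = sqrt(2*F)*F = (sqrt(2)*sqrt(F))*F = sqrt(2)*F**(3/2))
K(p) = sqrt(2)*p**(3/2)
l(Z) = -3*(Z + Z**2)/Z (l(Z) = -3*(Z*Z + Z)/Z = -3*(Z**2 + Z)/Z = -3*(Z + Z**2)/Z)
(39*22)*l(K(t)) = (39*22)*(-3 - 3*sqrt(2)*(I*sqrt(3))**(3/2)) = 858*(-3 - 3*sqrt(2)*3**(3/4)*I**(3/2)) = -2574 - 2574*sqrt(2)*3**(3/4)*I**(3/2)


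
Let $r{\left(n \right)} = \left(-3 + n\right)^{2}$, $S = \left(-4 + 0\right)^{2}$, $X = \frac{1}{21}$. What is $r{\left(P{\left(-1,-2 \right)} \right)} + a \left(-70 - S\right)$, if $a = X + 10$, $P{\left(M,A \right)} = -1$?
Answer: $- \frac{17810}{21} \approx -848.1$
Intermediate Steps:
$X = \frac{1}{21} \approx 0.047619$
$S = 16$ ($S = \left(-4\right)^{2} = 16$)
$a = \frac{211}{21}$ ($a = \frac{1}{21} + 10 = \frac{211}{21} \approx 10.048$)
$r{\left(P{\left(-1,-2 \right)} \right)} + a \left(-70 - S\right) = \left(-3 - 1\right)^{2} + \frac{211 \left(-70 - 16\right)}{21} = \left(-4\right)^{2} + \frac{211 \left(-70 - 16\right)}{21} = 16 + \frac{211}{21} \left(-86\right) = 16 - \frac{18146}{21} = - \frac{17810}{21}$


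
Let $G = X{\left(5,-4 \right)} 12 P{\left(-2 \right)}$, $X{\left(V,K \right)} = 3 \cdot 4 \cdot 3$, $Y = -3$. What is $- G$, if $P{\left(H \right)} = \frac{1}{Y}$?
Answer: $144$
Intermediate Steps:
$X{\left(V,K \right)} = 36$ ($X{\left(V,K \right)} = 12 \cdot 3 = 36$)
$P{\left(H \right)} = - \frac{1}{3}$ ($P{\left(H \right)} = \frac{1}{-3} = - \frac{1}{3}$)
$G = -144$ ($G = 36 \cdot 12 \left(- \frac{1}{3}\right) = 432 \left(- \frac{1}{3}\right) = -144$)
$- G = \left(-1\right) \left(-144\right) = 144$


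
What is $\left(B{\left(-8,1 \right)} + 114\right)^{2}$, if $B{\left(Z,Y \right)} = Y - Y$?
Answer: $12996$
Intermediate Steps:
$B{\left(Z,Y \right)} = 0$
$\left(B{\left(-8,1 \right)} + 114\right)^{2} = \left(0 + 114\right)^{2} = 114^{2} = 12996$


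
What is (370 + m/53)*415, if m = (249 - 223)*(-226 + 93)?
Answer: 6703080/53 ≈ 1.2647e+5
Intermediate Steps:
m = -3458 (m = 26*(-133) = -3458)
(370 + m/53)*415 = (370 - 3458/53)*415 = (16152/53)*415 = 6703080/53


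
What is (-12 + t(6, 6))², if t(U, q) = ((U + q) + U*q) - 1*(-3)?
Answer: 1521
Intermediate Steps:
t(U, q) = 3 + U + q + U*q (t(U, q) = (U + q + U*q) + 3 = 3 + U + q + U*q)
(-12 + t(6, 6))² = (-12 + (3 + 6 + 6 + 6*6))² = (-12 + (3 + 6 + 6 + 36))² = (-12 + 51)² = 39² = 1521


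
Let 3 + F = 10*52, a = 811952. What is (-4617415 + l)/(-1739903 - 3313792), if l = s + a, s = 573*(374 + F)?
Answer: 658984/1010739 ≈ 0.65198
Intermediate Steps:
F = 517 (F = -3 + 10*52 = -3 + 520 = 517)
s = 510543 (s = 573*(374 + 517) = 573*891 = 510543)
l = 1322495 (l = 510543 + 811952 = 1322495)
(-4617415 + l)/(-1739903 - 3313792) = (-4617415 + 1322495)/(-1739903 - 3313792) = -3294920/(-5053695) = -3294920*(-1/5053695) = 658984/1010739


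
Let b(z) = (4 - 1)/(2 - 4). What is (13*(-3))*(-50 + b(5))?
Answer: 4017/2 ≈ 2008.5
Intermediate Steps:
b(z) = -3/2 (b(z) = 3/(-2) = 3*(-1/2) = -3/2)
(13*(-3))*(-50 + b(5)) = (13*(-3))*(-50 - 3/2) = -39*(-103/2) = 4017/2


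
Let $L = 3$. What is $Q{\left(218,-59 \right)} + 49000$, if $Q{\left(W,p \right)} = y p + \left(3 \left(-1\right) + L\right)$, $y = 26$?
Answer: $47466$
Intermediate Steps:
$Q{\left(W,p \right)} = 26 p$ ($Q{\left(W,p \right)} = 26 p + \left(3 \left(-1\right) + 3\right) = 26 p + \left(-3 + 3\right) = 26 p + 0 = 26 p$)
$Q{\left(218,-59 \right)} + 49000 = 26 \left(-59\right) + 49000 = -1534 + 49000 = 47466$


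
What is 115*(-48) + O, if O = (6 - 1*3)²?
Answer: -5511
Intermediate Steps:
O = 9 (O = (6 - 3)² = 3² = 9)
115*(-48) + O = 115*(-48) + 9 = -5520 + 9 = -5511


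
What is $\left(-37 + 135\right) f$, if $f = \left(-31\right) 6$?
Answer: $-18228$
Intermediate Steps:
$f = -186$
$\left(-37 + 135\right) f = \left(-37 + 135\right) \left(-186\right) = 98 \left(-186\right) = -18228$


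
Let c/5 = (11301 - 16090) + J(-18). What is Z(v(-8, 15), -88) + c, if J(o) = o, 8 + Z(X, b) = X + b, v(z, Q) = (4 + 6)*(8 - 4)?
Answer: -24091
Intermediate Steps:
v(z, Q) = 40 (v(z, Q) = 10*4 = 40)
Z(X, b) = -8 + X + b (Z(X, b) = -8 + (X + b) = -8 + X + b)
c = -24035 (c = 5*((11301 - 16090) - 18) = 5*(-4789 - 18) = 5*(-4807) = -24035)
Z(v(-8, 15), -88) + c = (-8 + 40 - 88) - 24035 = -56 - 24035 = -24091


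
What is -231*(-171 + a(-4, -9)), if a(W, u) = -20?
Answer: 44121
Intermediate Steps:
-231*(-171 + a(-4, -9)) = -231*(-171 - 20) = -231*(-191) = 44121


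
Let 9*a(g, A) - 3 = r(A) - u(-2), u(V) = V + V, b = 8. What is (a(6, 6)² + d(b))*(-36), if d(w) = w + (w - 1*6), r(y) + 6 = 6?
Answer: -3436/9 ≈ -381.78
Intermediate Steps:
u(V) = 2*V
r(y) = 0 (r(y) = -6 + 6 = 0)
a(g, A) = 7/9 (a(g, A) = ⅓ + (0 - 2*(-2))/9 = ⅓ + (0 - 1*(-4))/9 = ⅓ + (0 + 4)/9 = ⅓ + (⅑)*4 = ⅓ + 4/9 = 7/9)
d(w) = -6 + 2*w (d(w) = w + (w - 6) = w + (-6 + w) = -6 + 2*w)
(a(6, 6)² + d(b))*(-36) = ((7/9)² + (-6 + 2*8))*(-36) = (49/81 + (-6 + 16))*(-36) = (49/81 + 10)*(-36) = (859/81)*(-36) = -3436/9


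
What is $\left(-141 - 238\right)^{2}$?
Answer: $143641$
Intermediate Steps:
$\left(-141 - 238\right)^{2} = \left(-379\right)^{2} = 143641$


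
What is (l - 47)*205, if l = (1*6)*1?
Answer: -8405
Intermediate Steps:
l = 6 (l = 6*1 = 6)
(l - 47)*205 = (6 - 47)*205 = -41*205 = -8405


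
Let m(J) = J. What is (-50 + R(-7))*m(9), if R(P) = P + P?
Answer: -576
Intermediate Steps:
R(P) = 2*P
(-50 + R(-7))*m(9) = (-50 + 2*(-7))*9 = (-50 - 14)*9 = -64*9 = -576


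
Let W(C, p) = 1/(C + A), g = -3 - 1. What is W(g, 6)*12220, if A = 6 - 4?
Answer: -6110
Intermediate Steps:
A = 2
g = -4
W(C, p) = 1/(2 + C) (W(C, p) = 1/(C + 2) = 1/(2 + C))
W(g, 6)*12220 = 12220/(2 - 4) = 12220/(-2) = -½*12220 = -6110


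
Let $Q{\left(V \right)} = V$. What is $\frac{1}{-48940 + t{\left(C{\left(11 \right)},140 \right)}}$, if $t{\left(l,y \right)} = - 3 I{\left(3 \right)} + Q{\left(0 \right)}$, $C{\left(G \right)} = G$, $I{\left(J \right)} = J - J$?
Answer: $- \frac{1}{48940} \approx -2.0433 \cdot 10^{-5}$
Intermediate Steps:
$I{\left(J \right)} = 0$
$t{\left(l,y \right)} = 0$ ($t{\left(l,y \right)} = \left(-3\right) 0 + 0 = 0 + 0 = 0$)
$\frac{1}{-48940 + t{\left(C{\left(11 \right)},140 \right)}} = \frac{1}{-48940 + 0} = \frac{1}{-48940} = - \frac{1}{48940}$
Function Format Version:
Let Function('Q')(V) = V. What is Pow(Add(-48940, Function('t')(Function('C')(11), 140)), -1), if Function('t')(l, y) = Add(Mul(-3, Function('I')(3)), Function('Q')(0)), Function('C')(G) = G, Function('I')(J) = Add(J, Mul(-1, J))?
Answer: Rational(-1, 48940) ≈ -2.0433e-5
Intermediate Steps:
Function('I')(J) = 0
Function('t')(l, y) = 0 (Function('t')(l, y) = Add(Mul(-3, 0), 0) = Add(0, 0) = 0)
Pow(Add(-48940, Function('t')(Function('C')(11), 140)), -1) = Pow(Add(-48940, 0), -1) = Pow(-48940, -1) = Rational(-1, 48940)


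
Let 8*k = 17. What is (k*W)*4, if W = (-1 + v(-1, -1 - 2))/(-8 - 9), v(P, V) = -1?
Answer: 1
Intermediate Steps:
k = 17/8 (k = (1/8)*17 = 17/8 ≈ 2.1250)
W = 2/17 (W = (-1 - 1)/(-8 - 9) = -2/(-17) = -2*(-1/17) = 2/17 ≈ 0.11765)
(k*W)*4 = ((17/8)*(2/17))*4 = (1/4)*4 = 1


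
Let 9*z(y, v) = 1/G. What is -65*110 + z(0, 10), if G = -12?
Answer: -772201/108 ≈ -7150.0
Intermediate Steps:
z(y, v) = -1/108 (z(y, v) = (⅑)/(-12) = (⅑)*(-1/12) = -1/108)
-65*110 + z(0, 10) = -65*110 - 1/108 = -7150 - 1/108 = -772201/108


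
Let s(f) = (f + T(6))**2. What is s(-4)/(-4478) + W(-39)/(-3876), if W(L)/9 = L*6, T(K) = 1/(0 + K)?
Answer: 28121137/52070184 ≈ 0.54006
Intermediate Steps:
T(K) = 1/K
W(L) = 54*L (W(L) = 9*(L*6) = 9*(6*L) = 54*L)
s(f) = (1/6 + f)**2 (s(f) = (f + 1/6)**2 = (1/6 + f)**2)
s(-4)/(-4478) + W(-39)/(-3876) = ((1 + 6*(-4))**2/36)/(-4478) + (54*(-39))/(-3876) = ((1 - 24)**2/36)*(-1/4478) - 2106*(-1/3876) = ((1/36)*(-23)**2)*(-1/4478) + 351/646 = ((1/36)*529)*(-1/4478) + 351/646 = (529/36)*(-1/4478) + 351/646 = -529/161208 + 351/646 = 28121137/52070184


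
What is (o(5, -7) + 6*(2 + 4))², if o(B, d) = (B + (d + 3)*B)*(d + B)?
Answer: 4356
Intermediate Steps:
o(B, d) = (B + d)*(B + B*(3 + d)) (o(B, d) = (B + (3 + d)*B)*(B + d) = (B + B*(3 + d))*(B + d) = (B + d)*(B + B*(3 + d)))
(o(5, -7) + 6*(2 + 4))² = (5*((-7)² + 4*5 + 4*(-7) + 5*(-7)) + 6*(2 + 4))² = (5*(49 + 20 - 28 - 35) + 6*6)² = (5*6 + 36)² = (30 + 36)² = 66² = 4356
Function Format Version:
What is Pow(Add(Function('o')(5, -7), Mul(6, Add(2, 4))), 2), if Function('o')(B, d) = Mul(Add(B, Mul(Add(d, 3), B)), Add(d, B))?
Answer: 4356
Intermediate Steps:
Function('o')(B, d) = Mul(Add(B, d), Add(B, Mul(B, Add(3, d)))) (Function('o')(B, d) = Mul(Add(B, Mul(Add(3, d), B)), Add(B, d)) = Mul(Add(B, Mul(B, Add(3, d))), Add(B, d)) = Mul(Add(B, d), Add(B, Mul(B, Add(3, d)))))
Pow(Add(Function('o')(5, -7), Mul(6, Add(2, 4))), 2) = Pow(Add(Mul(5, Add(Pow(-7, 2), Mul(4, 5), Mul(4, -7), Mul(5, -7))), Mul(6, Add(2, 4))), 2) = Pow(Add(Mul(5, Add(49, 20, -28, -35)), Mul(6, 6)), 2) = Pow(Add(Mul(5, 6), 36), 2) = Pow(Add(30, 36), 2) = Pow(66, 2) = 4356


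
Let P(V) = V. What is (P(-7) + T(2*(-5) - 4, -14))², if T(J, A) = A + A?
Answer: 1225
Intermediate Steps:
T(J, A) = 2*A
(P(-7) + T(2*(-5) - 4, -14))² = (-7 + 2*(-14))² = (-7 - 28)² = (-35)² = 1225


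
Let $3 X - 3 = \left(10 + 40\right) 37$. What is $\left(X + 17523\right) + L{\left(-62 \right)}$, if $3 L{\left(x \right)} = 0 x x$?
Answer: $\frac{54422}{3} \approx 18141.0$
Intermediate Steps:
$X = \frac{1853}{3}$ ($X = 1 + \frac{\left(10 + 40\right) 37}{3} = 1 + \frac{50 \cdot 37}{3} = 1 + \frac{1}{3} \cdot 1850 = 1 + \frac{1850}{3} = \frac{1853}{3} \approx 617.67$)
$L{\left(x \right)} = 0$ ($L{\left(x \right)} = \frac{0 x x}{3} = \frac{0 x}{3} = \frac{1}{3} \cdot 0 = 0$)
$\left(X + 17523\right) + L{\left(-62 \right)} = \left(\frac{1853}{3} + 17523\right) + 0 = \frac{54422}{3} + 0 = \frac{54422}{3}$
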